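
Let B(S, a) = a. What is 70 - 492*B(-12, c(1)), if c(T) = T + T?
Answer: -914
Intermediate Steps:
c(T) = 2*T
70 - 492*B(-12, c(1)) = 70 - 984 = -914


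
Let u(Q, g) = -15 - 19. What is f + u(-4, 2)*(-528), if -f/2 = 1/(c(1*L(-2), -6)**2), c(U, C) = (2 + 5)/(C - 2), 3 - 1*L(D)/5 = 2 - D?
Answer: 879520/49 ≈ 17949.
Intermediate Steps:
L(D) = 5 + 5*D (L(D) = 15 - 5*(2 - D) = 15 + (-10 + 5*D) = 5 + 5*D)
c(U, C) = 7/(-2 + C)
u(Q, g) = -34
f = -128/49 (f = -2*(-2 - 6)**2/49 = -2/((7/(-8))**2) = -2/((7*(-1/8))**2) = -2/((-7/8)**2) = -2/49/64 = -2*64/49 = -128/49 ≈ -2.6122)
f + u(-4, 2)*(-528) = -128/49 - 34*(-528) = -128/49 + 17952 = 879520/49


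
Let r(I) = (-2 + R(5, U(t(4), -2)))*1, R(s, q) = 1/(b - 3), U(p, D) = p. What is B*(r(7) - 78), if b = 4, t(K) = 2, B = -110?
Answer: 8690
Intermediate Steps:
R(s, q) = 1 (R(s, q) = 1/(4 - 3) = 1/1 = 1)
r(I) = -1 (r(I) = (-2 + 1)*1 = -1*1 = -1)
B*(r(7) - 78) = -110*(-1 - 78) = -110*(-79) = 8690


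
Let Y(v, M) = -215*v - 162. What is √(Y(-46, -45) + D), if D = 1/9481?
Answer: √874443713289/9481 ≈ 98.631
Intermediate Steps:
Y(v, M) = -162 - 215*v
D = 1/9481 ≈ 0.00010547
√(Y(-46, -45) + D) = √((-162 - 215*(-46)) + 1/9481) = √((-162 + 9890) + 1/9481) = √(9728 + 1/9481) = √(92231169/9481) = √874443713289/9481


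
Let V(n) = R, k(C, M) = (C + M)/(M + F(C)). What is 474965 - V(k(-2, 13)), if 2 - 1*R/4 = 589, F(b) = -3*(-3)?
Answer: 477313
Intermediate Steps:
F(b) = 9
R = -2348 (R = 8 - 4*589 = 8 - 2356 = -2348)
k(C, M) = (C + M)/(9 + M) (k(C, M) = (C + M)/(M + 9) = (C + M)/(9 + M))
V(n) = -2348
474965 - V(k(-2, 13)) = 474965 - 1*(-2348) = 474965 + 2348 = 477313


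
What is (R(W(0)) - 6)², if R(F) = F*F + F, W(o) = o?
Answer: 36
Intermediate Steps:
R(F) = F + F² (R(F) = F² + F = F + F²)
(R(W(0)) - 6)² = (0*(1 + 0) - 6)² = (0*1 - 6)² = (0 - 6)² = (-6)² = 36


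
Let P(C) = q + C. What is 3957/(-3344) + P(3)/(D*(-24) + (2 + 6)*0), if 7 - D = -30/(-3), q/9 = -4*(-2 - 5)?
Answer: 23659/10032 ≈ 2.3584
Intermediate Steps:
q = 252 (q = 9*(-4*(-2 - 5)) = 9*(-4*(-7)) = 9*28 = 252)
D = -3 (D = 7 - (-30)/(-3) = 7 - (-30)*(-1)/3 = 7 - 1*10 = 7 - 10 = -3)
P(C) = 252 + C
3957/(-3344) + P(3)/(D*(-24) + (2 + 6)*0) = 3957/(-3344) + (252 + 3)/(-3*(-24) + (2 + 6)*0) = 3957*(-1/3344) + 255/(72 + 8*0) = -3957/3344 + 255/(72 + 0) = -3957/3344 + 255/72 = -3957/3344 + 255*(1/72) = -3957/3344 + 85/24 = 23659/10032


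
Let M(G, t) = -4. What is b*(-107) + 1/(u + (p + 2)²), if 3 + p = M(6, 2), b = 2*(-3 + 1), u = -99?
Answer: 31671/74 ≈ 427.99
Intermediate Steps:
b = -4 (b = 2*(-2) = -4)
p = -7 (p = -3 - 4 = -7)
b*(-107) + 1/(u + (p + 2)²) = -4*(-107) + 1/(-99 + (-7 + 2)²) = 428 + 1/(-99 + (-5)²) = 428 + 1/(-99 + 25) = 428 + 1/(-74) = 428 - 1/74 = 31671/74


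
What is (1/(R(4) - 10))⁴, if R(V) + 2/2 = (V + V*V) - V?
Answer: 1/625 ≈ 0.0016000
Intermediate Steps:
R(V) = -1 + V² (R(V) = -1 + ((V + V*V) - V) = -1 + ((V + V²) - V) = -1 + V²)
(1/(R(4) - 10))⁴ = (1/((-1 + 4²) - 10))⁴ = (1/((-1 + 16) - 10))⁴ = (1/(15 - 10))⁴ = (1/5)⁴ = (⅕)⁴ = 1/625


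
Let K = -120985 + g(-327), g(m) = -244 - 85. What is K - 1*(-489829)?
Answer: 368515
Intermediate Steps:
g(m) = -329
K = -121314 (K = -120985 - 329 = -121314)
K - 1*(-489829) = -121314 - 1*(-489829) = -121314 + 489829 = 368515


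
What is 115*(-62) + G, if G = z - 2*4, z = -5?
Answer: -7143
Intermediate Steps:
G = -13 (G = -5 - 2*4 = -5 - 8 = -13)
115*(-62) + G = 115*(-62) - 13 = -7130 - 13 = -7143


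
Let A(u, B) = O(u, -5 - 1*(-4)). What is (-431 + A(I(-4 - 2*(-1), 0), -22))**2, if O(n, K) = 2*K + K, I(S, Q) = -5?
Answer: 188356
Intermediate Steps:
O(n, K) = 3*K
A(u, B) = -3 (A(u, B) = 3*(-5 - 1*(-4)) = 3*(-5 + 4) = 3*(-1) = -3)
(-431 + A(I(-4 - 2*(-1), 0), -22))**2 = (-431 - 3)**2 = (-434)**2 = 188356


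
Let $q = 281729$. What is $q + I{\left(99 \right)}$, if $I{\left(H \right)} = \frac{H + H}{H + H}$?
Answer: $281730$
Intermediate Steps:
$I{\left(H \right)} = 1$ ($I{\left(H \right)} = \frac{2 H}{2 H} = 2 H \frac{1}{2 H} = 1$)
$q + I{\left(99 \right)} = 281729 + 1 = 281730$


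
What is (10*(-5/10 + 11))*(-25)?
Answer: -2625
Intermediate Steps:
(10*(-5/10 + 11))*(-25) = (10*(-5*1/10 + 11))*(-25) = (10*(-1/2 + 11))*(-25) = (10*(21/2))*(-25) = 105*(-25) = -2625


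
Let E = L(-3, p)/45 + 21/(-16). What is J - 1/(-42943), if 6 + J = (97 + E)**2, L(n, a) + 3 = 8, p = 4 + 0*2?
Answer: 8166797084023/890466048 ≈ 9171.4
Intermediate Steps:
p = 4 (p = 4 + 0 = 4)
L(n, a) = 5 (L(n, a) = -3 + 8 = 5)
E = -173/144 (E = 5/45 + 21/(-16) = 5*(1/45) + 21*(-1/16) = 1/9 - 21/16 = -173/144 ≈ -1.2014)
J = 190177609/20736 (J = -6 + (97 - 173/144)**2 = -6 + (13795/144)**2 = -6 + 190302025/20736 = 190177609/20736 ≈ 9171.4)
J - 1/(-42943) = 190177609/20736 - 1/(-42943) = 190177609/20736 - 1*(-1/42943) = 190177609/20736 + 1/42943 = 8166797084023/890466048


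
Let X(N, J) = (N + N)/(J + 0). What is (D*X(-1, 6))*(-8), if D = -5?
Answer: -40/3 ≈ -13.333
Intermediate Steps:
X(N, J) = 2*N/J (X(N, J) = (2*N)/J = 2*N/J)
(D*X(-1, 6))*(-8) = -10*(-1)/6*(-8) = -5*(-1/3)*(-8) = (5/3)*(-8) = -40/3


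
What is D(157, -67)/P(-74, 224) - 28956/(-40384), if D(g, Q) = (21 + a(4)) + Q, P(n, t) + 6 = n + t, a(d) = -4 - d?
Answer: 3453/10096 ≈ 0.34202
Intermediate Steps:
P(n, t) = -6 + n + t (P(n, t) = -6 + (n + t) = -6 + n + t)
D(g, Q) = 13 + Q (D(g, Q) = (21 + (-4 - 1*4)) + Q = (21 + (-4 - 4)) + Q = (21 - 8) + Q = 13 + Q)
D(157, -67)/P(-74, 224) - 28956/(-40384) = (13 - 67)/(-6 - 74 + 224) - 28956/(-40384) = -54/144 - 28956*(-1/40384) = -54*1/144 + 7239/10096 = -3/8 + 7239/10096 = 3453/10096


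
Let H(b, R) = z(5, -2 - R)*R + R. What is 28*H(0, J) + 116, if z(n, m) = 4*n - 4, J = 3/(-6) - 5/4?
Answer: -717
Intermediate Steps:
J = -7/4 (J = 3*(-1/6) - 5*1/4 = -1/2 - 5/4 = -7/4 ≈ -1.7500)
z(n, m) = -4 + 4*n
H(b, R) = 17*R (H(b, R) = (-4 + 4*5)*R + R = (-4 + 20)*R + R = 16*R + R = 17*R)
28*H(0, J) + 116 = 28*(17*(-7/4)) + 116 = 28*(-119/4) + 116 = -833 + 116 = -717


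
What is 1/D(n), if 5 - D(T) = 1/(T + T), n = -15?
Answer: 30/151 ≈ 0.19868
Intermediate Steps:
D(T) = 5 - 1/(2*T) (D(T) = 5 - 1/(T + T) = 5 - 1/(2*T))
1/D(n) = 1/(5 - ½/(-15)) = 1/(5 - ½*(-1/15)) = 1/(5 + 1/30) = 1/(151/30) = 30/151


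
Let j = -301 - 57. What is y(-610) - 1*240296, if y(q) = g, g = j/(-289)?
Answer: -69445186/289 ≈ -2.4029e+5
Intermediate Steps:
j = -358
g = 358/289 (g = -358/(-289) = -358*(-1/289) = 358/289 ≈ 1.2388)
y(q) = 358/289
y(-610) - 1*240296 = 358/289 - 1*240296 = 358/289 - 240296 = -69445186/289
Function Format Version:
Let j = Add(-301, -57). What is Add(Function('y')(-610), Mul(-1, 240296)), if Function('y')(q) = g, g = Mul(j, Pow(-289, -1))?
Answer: Rational(-69445186, 289) ≈ -2.4029e+5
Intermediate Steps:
j = -358
g = Rational(358, 289) (g = Mul(-358, Pow(-289, -1)) = Mul(-358, Rational(-1, 289)) = Rational(358, 289) ≈ 1.2388)
Function('y')(q) = Rational(358, 289)
Add(Function('y')(-610), Mul(-1, 240296)) = Add(Rational(358, 289), Mul(-1, 240296)) = Add(Rational(358, 289), -240296) = Rational(-69445186, 289)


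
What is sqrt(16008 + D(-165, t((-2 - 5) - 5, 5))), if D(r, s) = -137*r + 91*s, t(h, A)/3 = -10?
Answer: 9*sqrt(443) ≈ 189.43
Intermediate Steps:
t(h, A) = -30 (t(h, A) = 3*(-10) = -30)
sqrt(16008 + D(-165, t((-2 - 5) - 5, 5))) = sqrt(16008 + (-137*(-165) + 91*(-30))) = sqrt(16008 + (22605 - 2730)) = sqrt(16008 + 19875) = sqrt(35883) = 9*sqrt(443)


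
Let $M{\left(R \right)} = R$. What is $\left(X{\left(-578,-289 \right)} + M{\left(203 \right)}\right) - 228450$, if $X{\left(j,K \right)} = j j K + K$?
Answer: $-96778812$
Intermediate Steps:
$X{\left(j,K \right)} = K + K j^{2}$ ($X{\left(j,K \right)} = j^{2} K + K = K j^{2} + K = K + K j^{2}$)
$\left(X{\left(-578,-289 \right)} + M{\left(203 \right)}\right) - 228450 = \left(- 289 \left(1 + \left(-578\right)^{2}\right) + 203\right) - 228450 = \left(- 289 \left(1 + 334084\right) + 203\right) - 228450 = \left(\left(-289\right) 334085 + 203\right) - 228450 = \left(-96550565 + 203\right) - 228450 = -96550362 - 228450 = -96778812$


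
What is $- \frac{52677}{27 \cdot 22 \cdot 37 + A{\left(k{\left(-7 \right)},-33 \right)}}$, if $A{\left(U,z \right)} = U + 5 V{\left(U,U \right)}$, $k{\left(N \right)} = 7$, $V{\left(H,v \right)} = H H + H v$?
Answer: $- \frac{52677}{22475} \approx -2.3438$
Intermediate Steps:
$V{\left(H,v \right)} = H^{2} + H v$
$A{\left(U,z \right)} = U + 10 U^{2}$ ($A{\left(U,z \right)} = U + 5 U \left(U + U\right) = U + 5 U 2 U = U + 5 \cdot 2 U^{2} = U + 10 U^{2}$)
$- \frac{52677}{27 \cdot 22 \cdot 37 + A{\left(k{\left(-7 \right)},-33 \right)}} = - \frac{52677}{27 \cdot 22 \cdot 37 + 7 \left(1 + 10 \cdot 7\right)} = - \frac{52677}{594 \cdot 37 + 7 \left(1 + 70\right)} = - \frac{52677}{21978 + 7 \cdot 71} = - \frac{52677}{21978 + 497} = - \frac{52677}{22475}$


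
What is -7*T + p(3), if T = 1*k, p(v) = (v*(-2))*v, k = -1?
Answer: -11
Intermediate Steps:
p(v) = -2*v**2 (p(v) = (-2*v)*v = -2*v**2)
T = -1 (T = 1*(-1) = -1)
-7*T + p(3) = -7*(-1) - 2*3**2 = 7 - 2*9 = 7 - 18 = -11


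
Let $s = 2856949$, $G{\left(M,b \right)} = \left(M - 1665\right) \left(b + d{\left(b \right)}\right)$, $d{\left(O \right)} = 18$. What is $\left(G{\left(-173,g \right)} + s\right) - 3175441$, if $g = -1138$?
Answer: $1740068$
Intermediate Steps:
$G{\left(M,b \right)} = \left(-1665 + M\right) \left(18 + b\right)$ ($G{\left(M,b \right)} = \left(M - 1665\right) \left(b + 18\right) = \left(-1665 + M\right) \left(18 + b\right)$)
$\left(G{\left(-173,g \right)} + s\right) - 3175441 = \left(\left(-29970 - -1894770 + 18 \left(-173\right) - -196874\right) + 2856949\right) - 3175441 = \left(\left(-29970 + 1894770 - 3114 + 196874\right) + 2856949\right) - 3175441 = \left(2058560 + 2856949\right) - 3175441 = 4915509 - 3175441 = 1740068$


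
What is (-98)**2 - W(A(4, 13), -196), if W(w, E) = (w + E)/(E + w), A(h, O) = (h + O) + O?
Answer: 9603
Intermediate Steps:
A(h, O) = h + 2*O (A(h, O) = (O + h) + O = h + 2*O)
W(w, E) = 1 (W(w, E) = (E + w)/(E + w) = 1)
(-98)**2 - W(A(4, 13), -196) = (-98)**2 - 1*1 = 9604 - 1 = 9603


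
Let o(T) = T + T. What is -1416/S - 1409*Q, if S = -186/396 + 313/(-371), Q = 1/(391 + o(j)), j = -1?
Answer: 13442164433/12509851 ≈ 1074.5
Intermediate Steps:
o(T) = 2*T
Q = 1/389 (Q = 1/(391 + 2*(-1)) = 1/(391 - 2) = 1/389 ≈ 0.0025707)
S = -32159/24486 (S = -186*1/396 + 313*(-1/371) = -31/66 - 313/371 = -32159/24486 ≈ -1.3134)
-1416/S - 1409*Q = -1416/(-32159/24486) - 1409*1/389 = -1416*(-24486/32159) - 1409/389 = 34672176/32159 - 1409/389 = 13442164433/12509851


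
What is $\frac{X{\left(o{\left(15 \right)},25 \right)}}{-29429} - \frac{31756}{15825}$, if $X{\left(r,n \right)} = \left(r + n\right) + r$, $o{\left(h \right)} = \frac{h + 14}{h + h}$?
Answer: $- \frac{311657848}{155237975} \approx -2.0076$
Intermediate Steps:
$o{\left(h \right)} = \frac{14 + h}{2 h}$
$X{\left(r,n \right)} = n + 2 r$ ($X{\left(r,n \right)} = \left(n + r\right) + r = n + 2 r$)
$\frac{X{\left(o{\left(15 \right)},25 \right)}}{-29429} - \frac{31756}{15825} = \frac{25 + 2 \frac{14 + 15}{2 \cdot 15}}{-29429} - \frac{31756}{15825} = \left(25 + 2 \cdot \frac{1}{2} \cdot \frac{1}{15} \cdot 29\right) \left(- \frac{1}{29429}\right) - \frac{31756}{15825} = \left(25 + 2 \cdot \frac{29}{30}\right) \left(- \frac{1}{29429}\right) - \frac{31756}{15825} = \left(25 + \frac{29}{15}\right) \left(- \frac{1}{29429}\right) - \frac{31756}{15825} = \frac{404}{15} \left(- \frac{1}{29429}\right) - \frac{31756}{15825} = - \frac{404}{441435} - \frac{31756}{15825} = - \frac{311657848}{155237975}$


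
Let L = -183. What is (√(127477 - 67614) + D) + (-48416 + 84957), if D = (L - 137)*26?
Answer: 28221 + √59863 ≈ 28466.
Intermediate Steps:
D = -8320 (D = (-183 - 137)*26 = -320*26 = -8320)
(√(127477 - 67614) + D) + (-48416 + 84957) = (√(127477 - 67614) - 8320) + (-48416 + 84957) = (√59863 - 8320) + 36541 = (-8320 + √59863) + 36541 = 28221 + √59863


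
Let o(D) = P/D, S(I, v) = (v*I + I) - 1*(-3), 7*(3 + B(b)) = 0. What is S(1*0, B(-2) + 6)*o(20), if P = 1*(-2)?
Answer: -3/10 ≈ -0.30000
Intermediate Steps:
B(b) = -3 (B(b) = -3 + (⅐)*0 = -3 + 0 = -3)
P = -2
S(I, v) = 3 + I + I*v (S(I, v) = (I*v + I) + 3 = (I + I*v) + 3 = 3 + I + I*v)
o(D) = -2/D
S(1*0, B(-2) + 6)*o(20) = (3 + 1*0 + (1*0)*(-3 + 6))*(-2/20) = (3 + 0 + 0*3)*(-2*1/20) = (3 + 0 + 0)*(-⅒) = 3*(-⅒) = -3/10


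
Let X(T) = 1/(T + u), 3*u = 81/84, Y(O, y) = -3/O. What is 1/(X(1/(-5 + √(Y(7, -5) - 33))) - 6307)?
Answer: -6296491/39689270397 - 16*I*√182/5669895771 ≈ -0.00015864 - 3.807e-8*I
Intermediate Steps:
u = 9/28 (u = (81/84)/3 = (81*(1/84))/3 = (⅓)*(27/28) = 9/28 ≈ 0.32143)
X(T) = 1/(9/28 + T) (X(T) = 1/(T + 9/28) = 1/(9/28 + T))
1/(X(1/(-5 + √(Y(7, -5) - 33))) - 6307) = 1/(28/(9 + 28/(-5 + √(-3/7 - 33))) - 6307) = 1/(28/(9 + 28/(-5 + √(-234/7))) - 6307) = 1/(28/(9 + 28/(-5 + 3*I*√182/7)) - 6307) = 1/(-6307 + 28/(9 + 28/(-5 + 3*I*√182/7)))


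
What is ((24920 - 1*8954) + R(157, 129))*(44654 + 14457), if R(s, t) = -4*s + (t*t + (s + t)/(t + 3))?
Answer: 11342632457/6 ≈ 1.8904e+9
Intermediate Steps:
R(s, t) = t**2 - 4*s + (s + t)/(3 + t) (R(s, t) = -4*s + (t**2 + (s + t)/(3 + t)) = t**2 - 4*s + (s + t)/(3 + t))
((24920 - 1*8954) + R(157, 129))*(44654 + 14457) = ((24920 - 1*8954) + (129 + 129**3 - 11*157 + 3*129**2 - 4*157*129)/(3 + 129))*(44654 + 14457) = ((24920 - 8954) + (129 + 2146689 - 1727 + 3*16641 - 81012)/132)*59111 = (15966 + (129 + 2146689 - 1727 + 49923 - 81012)/132)*59111 = (15966 + (1/132)*2114002)*59111 = (15966 + 96091/6)*59111 = (191887/6)*59111 = 11342632457/6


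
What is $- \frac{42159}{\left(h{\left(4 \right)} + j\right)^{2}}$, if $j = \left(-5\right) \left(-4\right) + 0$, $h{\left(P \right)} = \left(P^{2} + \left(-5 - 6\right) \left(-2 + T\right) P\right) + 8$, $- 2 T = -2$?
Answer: $- \frac{42159}{7744} \approx -5.4441$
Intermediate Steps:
$T = 1$ ($T = \left(- \frac{1}{2}\right) \left(-2\right) = 1$)
$h{\left(P \right)} = 8 + P^{2} + 11 P$ ($h{\left(P \right)} = \left(P^{2} + \left(-5 - 6\right) \left(-2 + 1\right) P\right) + 8 = \left(P^{2} + \left(-11\right) \left(-1\right) P\right) + 8 = \left(P^{2} + 11 P\right) + 8 = 8 + P^{2} + 11 P$)
$j = 20$ ($j = 20 + 0 = 20$)
$- \frac{42159}{\left(h{\left(4 \right)} + j\right)^{2}} = - \frac{42159}{\left(\left(8 + 4^{2} + 11 \cdot 4\right) + 20\right)^{2}} = - \frac{42159}{\left(\left(8 + 16 + 44\right) + 20\right)^{2}} = - \frac{42159}{\left(68 + 20\right)^{2}} = - \frac{42159}{88^{2}} = - \frac{42159}{7744}$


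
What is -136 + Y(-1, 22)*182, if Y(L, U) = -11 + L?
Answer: -2320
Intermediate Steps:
-136 + Y(-1, 22)*182 = -136 + (-11 - 1)*182 = -136 - 12*182 = -136 - 2184 = -2320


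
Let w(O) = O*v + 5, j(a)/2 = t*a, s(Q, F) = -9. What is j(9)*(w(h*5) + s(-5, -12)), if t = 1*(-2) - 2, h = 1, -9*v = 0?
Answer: 288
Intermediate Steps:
v = 0 (v = -⅑*0 = 0)
t = -4 (t = -2 - 2 = -4)
j(a) = -8*a (j(a) = 2*(-4*a) = -8*a)
w(O) = 5 (w(O) = O*0 + 5 = 0 + 5 = 5)
j(9)*(w(h*5) + s(-5, -12)) = (-8*9)*(5 - 9) = -72*(-4) = 288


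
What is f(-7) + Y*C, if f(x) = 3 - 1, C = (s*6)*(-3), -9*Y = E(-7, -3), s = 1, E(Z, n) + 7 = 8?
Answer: 4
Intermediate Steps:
E(Z, n) = 1 (E(Z, n) = -7 + 8 = 1)
Y = -⅑ (Y = -⅑*1 = -⅑ ≈ -0.11111)
C = -18 (C = (1*6)*(-3) = 6*(-3) = -18)
f(x) = 2
f(-7) + Y*C = 2 - ⅑*(-18) = 2 + 2 = 4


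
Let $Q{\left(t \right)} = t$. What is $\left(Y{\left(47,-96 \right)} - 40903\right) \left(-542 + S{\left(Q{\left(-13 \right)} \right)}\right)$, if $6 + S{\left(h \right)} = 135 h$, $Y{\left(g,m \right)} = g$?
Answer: $94091368$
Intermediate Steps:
$S{\left(h \right)} = -6 + 135 h$
$\left(Y{\left(47,-96 \right)} - 40903\right) \left(-542 + S{\left(Q{\left(-13 \right)} \right)}\right) = \left(47 - 40903\right) \left(-542 + \left(-6 + 135 \left(-13\right)\right)\right) = - 40856 \left(-542 - 1761\right) = \left(-40856\right) \left(-2303\right) = 94091368$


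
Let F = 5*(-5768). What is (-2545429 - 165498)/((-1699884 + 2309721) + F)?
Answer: -2710927/580997 ≈ -4.6660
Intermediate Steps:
F = -28840
(-2545429 - 165498)/((-1699884 + 2309721) + F) = (-2545429 - 165498)/((-1699884 + 2309721) - 28840) = -2710927/(609837 - 28840) = -2710927/580997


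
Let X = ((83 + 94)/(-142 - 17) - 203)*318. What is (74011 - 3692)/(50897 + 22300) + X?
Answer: -4751000557/73197 ≈ -64907.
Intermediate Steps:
X = -64908 (X = (177/(-159) - 203)*318 = (177*(-1/159) - 203)*318 = (-59/53 - 203)*318 = -10818/53*318 = -64908)
(74011 - 3692)/(50897 + 22300) + X = (74011 - 3692)/(50897 + 22300) - 64908 = 70319/73197 - 64908 = -4751000557/73197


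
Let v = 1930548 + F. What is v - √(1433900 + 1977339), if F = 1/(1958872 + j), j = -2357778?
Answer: 770107180487/398906 - √3411239 ≈ 1.9287e+6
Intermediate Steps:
F = -1/398906 (F = 1/(1958872 - 2357778) = 1/(-398906) = -1/398906 ≈ -2.5069e-6)
v = 770107180487/398906 (v = 1930548 - 1/398906 = 770107180487/398906 ≈ 1.9305e+6)
v - √(1433900 + 1977339) = 770107180487/398906 - √(1433900 + 1977339) = 770107180487/398906 - √3411239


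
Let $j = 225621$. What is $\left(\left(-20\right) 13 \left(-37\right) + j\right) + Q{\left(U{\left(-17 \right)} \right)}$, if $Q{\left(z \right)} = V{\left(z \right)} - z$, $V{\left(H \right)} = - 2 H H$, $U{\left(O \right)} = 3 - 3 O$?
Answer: $229355$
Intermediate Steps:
$V{\left(H \right)} = - 2 H^{2}$
$Q{\left(z \right)} = - z - 2 z^{2}$ ($Q{\left(z \right)} = - 2 z^{2} - z = - z - 2 z^{2}$)
$\left(\left(-20\right) 13 \left(-37\right) + j\right) + Q{\left(U{\left(-17 \right)} \right)} = \left(\left(-20\right) 13 \left(-37\right) + 225621\right) + \left(3 - -51\right) \left(-1 - 2 \left(3 - -51\right)\right) = \left(\left(-260\right) \left(-37\right) + 225621\right) + \left(3 + 51\right) \left(-1 - 2 \left(3 + 51\right)\right) = \left(9620 + 225621\right) + 54 \left(-1 - 108\right) = 235241 + 54 \left(-1 - 108\right) = 235241 + 54 \left(-109\right) = 235241 - 5886 = 229355$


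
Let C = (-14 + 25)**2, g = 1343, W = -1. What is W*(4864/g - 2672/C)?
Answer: 2999952/162503 ≈ 18.461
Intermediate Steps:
C = 121 (C = 11**2 = 121)
W*(4864/g - 2672/C) = -(4864/1343 - 2672/121) = -1*(-2999952/162503) = 2999952/162503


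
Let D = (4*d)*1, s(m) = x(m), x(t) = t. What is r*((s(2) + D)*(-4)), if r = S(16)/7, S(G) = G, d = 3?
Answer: -128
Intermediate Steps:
s(m) = m
D = 12 (D = (4*3)*1 = 12*1 = 12)
r = 16/7 ≈ 2.2857
r*((s(2) + D)*(-4)) = 16*((2 + 12)*(-4))/7 = 16*(14*(-4))/7 = (16/7)*(-56) = -128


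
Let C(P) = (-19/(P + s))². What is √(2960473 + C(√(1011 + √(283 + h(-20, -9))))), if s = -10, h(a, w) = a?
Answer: √(2960473 + 361/(10 - √(1011 + √263))²) ≈ 1720.6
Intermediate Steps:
C(P) = 361/(-10 + P)² (C(P) = (-19/(P - 10))² = (-19/(-10 + P))² = 361/(-10 + P)²)
√(2960473 + C(√(1011 + √(283 + h(-20, -9))))) = √(2960473 + 361/(-10 + √(1011 + √(283 - 20)))²) = √(2960473 + 361/(-10 + √(1011 + √263))²)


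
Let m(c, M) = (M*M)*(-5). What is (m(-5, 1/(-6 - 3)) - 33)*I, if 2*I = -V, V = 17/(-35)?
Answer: -22763/2835 ≈ -8.0293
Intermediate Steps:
V = -17/35 (V = 17*(-1/35) = -17/35 ≈ -0.48571)
m(c, M) = -5*M**2 (m(c, M) = M**2*(-5) = -5*M**2)
I = 17/70 (I = (-1*(-17/35))/2 = (1/2)*(17/35) = 17/70 ≈ 0.24286)
(m(-5, 1/(-6 - 3)) - 33)*I = (-5/(-6 - 3)**2 - 33)*(17/70) = (-5*(1/(-9))**2 - 33)*(17/70) = (-5*(-1/9)**2 - 33)*(17/70) = (-5*1/81 - 33)*(17/70) = (-5/81 - 33)*(17/70) = -2678/81*17/70 = -22763/2835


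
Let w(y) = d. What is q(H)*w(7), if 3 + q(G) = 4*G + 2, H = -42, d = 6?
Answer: -1014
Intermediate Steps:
w(y) = 6
q(G) = -1 + 4*G (q(G) = -3 + (4*G + 2) = -3 + (2 + 4*G) = -1 + 4*G)
q(H)*w(7) = (-1 + 4*(-42))*6 = (-1 - 168)*6 = -169*6 = -1014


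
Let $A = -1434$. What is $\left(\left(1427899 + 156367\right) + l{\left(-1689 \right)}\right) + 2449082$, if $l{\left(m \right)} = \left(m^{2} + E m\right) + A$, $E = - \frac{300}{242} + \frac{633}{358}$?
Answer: $\frac{298189952653}{43318} \approx 6.8837 \cdot 10^{6}$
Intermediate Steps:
$E = \frac{22893}{43318}$ ($E = \left(-300\right) \frac{1}{242} + 633 \cdot \frac{1}{358} = - \frac{150}{121} + \frac{633}{358} = \frac{22893}{43318} \approx 0.52849$)
$l{\left(m \right)} = -1434 + m^{2} + \frac{22893 m}{43318}$ ($l{\left(m \right)} = \left(m^{2} + \frac{22893 m}{43318}\right) - 1434 = -1434 + m^{2} + \frac{22893 m}{43318}$)
$\left(\left(1427899 + 156367\right) + l{\left(-1689 \right)}\right) + 2449082 = \left(\left(1427899 + 156367\right) + \left(-1434 + \left(-1689\right)^{2} + \frac{22893}{43318} \left(-1689\right)\right)\right) + 2449082 = \left(1584266 - - \frac{123473383989}{43318}\right) + 2449082 = \left(1584266 + \frac{123473383989}{43318}\right) + 2449082 = \frac{192100618577}{43318} + 2449082 = \frac{298189952653}{43318}$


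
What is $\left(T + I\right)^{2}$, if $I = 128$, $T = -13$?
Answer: $13225$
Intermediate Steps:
$\left(T + I\right)^{2} = \left(-13 + 128\right)^{2} = 115^{2} = 13225$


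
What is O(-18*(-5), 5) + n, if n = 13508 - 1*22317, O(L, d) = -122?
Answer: -8931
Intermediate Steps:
n = -8809 (n = 13508 - 22317 = -8809)
O(-18*(-5), 5) + n = -122 - 8809 = -8931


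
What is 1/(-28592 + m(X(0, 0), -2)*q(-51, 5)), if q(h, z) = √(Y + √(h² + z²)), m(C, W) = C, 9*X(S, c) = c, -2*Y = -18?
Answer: -1/28592 ≈ -3.4975e-5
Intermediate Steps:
Y = 9 (Y = -½*(-18) = 9)
X(S, c) = c/9
q(h, z) = √(9 + √(h² + z²))
1/(-28592 + m(X(0, 0), -2)*q(-51, 5)) = 1/(-28592 + ((⅑)*0)*√(9 + √((-51)² + 5²))) = 1/(-28592 + 0*√(9 + √(2601 + 25))) = 1/(-28592 + 0*√(9 + √2626)) = 1/(-28592 + 0) = 1/(-28592) = -1/28592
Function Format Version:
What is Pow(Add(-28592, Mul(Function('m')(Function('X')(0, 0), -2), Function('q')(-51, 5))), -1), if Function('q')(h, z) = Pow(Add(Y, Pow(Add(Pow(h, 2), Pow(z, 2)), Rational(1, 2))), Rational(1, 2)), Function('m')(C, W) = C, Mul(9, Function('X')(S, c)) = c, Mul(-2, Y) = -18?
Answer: Rational(-1, 28592) ≈ -3.4975e-5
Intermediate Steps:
Y = 9 (Y = Mul(Rational(-1, 2), -18) = 9)
Function('X')(S, c) = Mul(Rational(1, 9), c)
Function('q')(h, z) = Pow(Add(9, Pow(Add(Pow(h, 2), Pow(z, 2)), Rational(1, 2))), Rational(1, 2))
Pow(Add(-28592, Mul(Function('m')(Function('X')(0, 0), -2), Function('q')(-51, 5))), -1) = Pow(Add(-28592, Mul(Mul(Rational(1, 9), 0), Pow(Add(9, Pow(Add(Pow(-51, 2), Pow(5, 2)), Rational(1, 2))), Rational(1, 2)))), -1) = Pow(Add(-28592, Mul(0, Pow(Add(9, Pow(Add(2601, 25), Rational(1, 2))), Rational(1, 2)))), -1) = Pow(Add(-28592, Mul(0, Pow(Add(9, Pow(2626, Rational(1, 2))), Rational(1, 2)))), -1) = Pow(Add(-28592, 0), -1) = Pow(-28592, -1) = Rational(-1, 28592)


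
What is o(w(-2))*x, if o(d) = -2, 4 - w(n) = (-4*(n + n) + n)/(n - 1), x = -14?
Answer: 28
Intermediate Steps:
w(n) = 4 + 7*n/(-1 + n) (w(n) = 4 - (-4*(n + n) + n)/(n - 1) = 4 - (-8*n + n)/(-1 + n) = 4 - (-7*n)/(-1 + n) = 4 - (-7)*n/(-1 + n) = 4 + 7*n/(-1 + n))
o(w(-2))*x = -2*(-14) = 28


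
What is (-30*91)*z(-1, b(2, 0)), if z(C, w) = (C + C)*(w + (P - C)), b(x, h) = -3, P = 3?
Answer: 5460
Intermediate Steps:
z(C, w) = 2*C*(3 + w - C) (z(C, w) = (C + C)*(w + (3 - C)) = (2*C)*(3 + w - C) = 2*C*(3 + w - C))
(-30*91)*z(-1, b(2, 0)) = (-30*91)*(2*(-1)*(3 - 3 - 1*(-1))) = -5460*(-1)*(3 - 3 + 1) = -5460*(-1) = -2730*(-2) = 5460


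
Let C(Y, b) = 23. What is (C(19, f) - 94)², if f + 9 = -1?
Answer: 5041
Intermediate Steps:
f = -10 (f = -9 - 1 = -10)
(C(19, f) - 94)² = (23 - 94)² = (-71)² = 5041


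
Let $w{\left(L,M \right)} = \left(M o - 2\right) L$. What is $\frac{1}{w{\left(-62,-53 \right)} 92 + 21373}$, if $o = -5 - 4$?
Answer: $- \frac{1}{2688027} \approx -3.7202 \cdot 10^{-7}$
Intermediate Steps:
$o = -9$ ($o = -5 - 4 = -9$)
$w{\left(L,M \right)} = L \left(-2 - 9 M\right)$ ($w{\left(L,M \right)} = \left(M \left(-9\right) - 2\right) L = \left(- 9 M - 2\right) L = \left(-2 - 9 M\right) L = L \left(-2 - 9 M\right)$)
$\frac{1}{w{\left(-62,-53 \right)} 92 + 21373} = \frac{1}{- 62 \left(-2 - -477\right) 92 + 21373} = \frac{1}{- 62 \left(-2 + 477\right) 92 + 21373} = \frac{1}{\left(-62\right) 475 \cdot 92 + 21373} = \frac{1}{\left(-29450\right) 92 + 21373} = \frac{1}{-2709400 + 21373} = \frac{1}{-2688027} = - \frac{1}{2688027}$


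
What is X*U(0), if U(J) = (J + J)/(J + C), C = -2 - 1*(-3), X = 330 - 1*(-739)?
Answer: 0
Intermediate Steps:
X = 1069 (X = 330 + 739 = 1069)
C = 1 (C = -2 + 3 = 1)
U(J) = 2*J/(1 + J) (U(J) = (J + J)/(J + 1) = (2*J)/(1 + J) = 2*J/(1 + J))
X*U(0) = 1069*(2*0/(1 + 0)) = 1069*(2*0/1) = 1069*(2*0*1) = 1069*0 = 0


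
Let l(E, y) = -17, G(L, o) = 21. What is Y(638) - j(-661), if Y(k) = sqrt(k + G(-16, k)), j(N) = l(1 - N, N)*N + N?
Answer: -10576 + sqrt(659) ≈ -10550.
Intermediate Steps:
j(N) = -16*N (j(N) = -17*N + N = -16*N)
Y(k) = sqrt(21 + k) (Y(k) = sqrt(k + 21) = sqrt(21 + k))
Y(638) - j(-661) = sqrt(21 + 638) - (-16)*(-661) = sqrt(659) - 1*10576 = sqrt(659) - 10576 = -10576 + sqrt(659)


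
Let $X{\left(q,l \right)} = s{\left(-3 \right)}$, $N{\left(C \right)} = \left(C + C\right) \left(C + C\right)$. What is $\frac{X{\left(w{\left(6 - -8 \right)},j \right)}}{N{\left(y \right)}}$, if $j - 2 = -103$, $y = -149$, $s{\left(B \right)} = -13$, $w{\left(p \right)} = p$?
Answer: $- \frac{13}{88804} \approx -0.00014639$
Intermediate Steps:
$j = -101$ ($j = 2 - 103 = -101$)
$N{\left(C \right)} = 4 C^{2}$ ($N{\left(C \right)} = 2 C 2 C = 4 C^{2}$)
$X{\left(q,l \right)} = -13$
$\frac{X{\left(w{\left(6 - -8 \right)},j \right)}}{N{\left(y \right)}} = - \frac{13}{4 \left(-149\right)^{2}} = - \frac{13}{4 \cdot 22201} = - \frac{13}{88804}$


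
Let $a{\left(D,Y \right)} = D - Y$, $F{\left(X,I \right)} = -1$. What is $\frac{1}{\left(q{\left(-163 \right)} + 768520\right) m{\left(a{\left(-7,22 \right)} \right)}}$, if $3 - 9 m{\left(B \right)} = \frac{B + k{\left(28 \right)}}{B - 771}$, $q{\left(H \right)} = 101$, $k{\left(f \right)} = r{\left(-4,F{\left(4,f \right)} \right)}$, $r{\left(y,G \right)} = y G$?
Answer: $\frac{96}{24339665} \approx 3.9442 \cdot 10^{-6}$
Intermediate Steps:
$r{\left(y,G \right)} = G y$
$k{\left(f \right)} = 4$ ($k{\left(f \right)} = \left(-1\right) \left(-4\right) = 4$)
$m{\left(B \right)} = \frac{1}{3} - \frac{4 + B}{9 \left(-771 + B\right)}$ ($m{\left(B \right)} = \frac{1}{3} - \frac{\left(B + 4\right) \frac{1}{B - 771}}{9} = \frac{1}{3} - \frac{\left(4 + B\right) \frac{1}{-771 + B}}{9} = \frac{1}{3} - \frac{\frac{1}{-771 + B} \left(4 + B\right)}{9} = \frac{1}{3} - \frac{4 + B}{9 \left(-771 + B\right)}$)
$\frac{1}{\left(q{\left(-163 \right)} + 768520\right) m{\left(a{\left(-7,22 \right)} \right)}} = \frac{1}{\left(101 + 768520\right) \frac{-2317 + 2 \left(-7 - 22\right)}{9 \left(-771 - 29\right)}} = \frac{1}{768621 \frac{-2317 + 2 \left(-7 - 22\right)}{9 \left(-771 - 29\right)}} = \frac{1}{768621 \frac{-2317 + 2 \left(-29\right)}{9 \left(-771 - 29\right)}} = \frac{1}{768621 \frac{-2317 - 58}{9 \left(-800\right)}} = \frac{1}{768621 \cdot \frac{1}{9} \left(- \frac{1}{800}\right) \left(-2375\right)} = \frac{1}{768621 \cdot \frac{95}{288}} = \frac{1}{768621} \cdot \frac{288}{95} = \frac{96}{24339665}$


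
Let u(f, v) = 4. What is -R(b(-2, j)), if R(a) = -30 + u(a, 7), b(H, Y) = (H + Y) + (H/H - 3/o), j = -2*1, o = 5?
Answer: 26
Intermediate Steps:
j = -2
b(H, Y) = ⅖ + H + Y (b(H, Y) = (H + Y) + (H/H - 3/5) = (H + Y) + (1 - 3*⅕) = (H + Y) + (1 - ⅗) = (H + Y) + ⅖ = ⅖ + H + Y)
R(a) = -26 (R(a) = -30 + 4 = -26)
-R(b(-2, j)) = -1*(-26) = 26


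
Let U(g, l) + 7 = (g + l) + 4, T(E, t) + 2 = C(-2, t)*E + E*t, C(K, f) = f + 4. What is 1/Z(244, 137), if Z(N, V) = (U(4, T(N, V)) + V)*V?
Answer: 1/9311616 ≈ 1.0739e-7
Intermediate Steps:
C(K, f) = 4 + f
T(E, t) = -2 + E*t + E*(4 + t) (T(E, t) = -2 + ((4 + t)*E + E*t) = -2 + (E*(4 + t) + E*t) = -2 + (E*t + E*(4 + t)) = -2 + E*t + E*(4 + t))
U(g, l) = -3 + g + l (U(g, l) = -7 + ((g + l) + 4) = -7 + (4 + g + l) = -3 + g + l)
Z(N, V) = V*(-1 + V + N*V + N*(4 + V)) (Z(N, V) = ((-3 + 4 + (-2 + N*V + N*(4 + V))) + V)*V = ((-1 + N*V + N*(4 + V)) + V)*V = (-1 + V + N*V + N*(4 + V))*V = V*(-1 + V + N*V + N*(4 + V)))
1/Z(244, 137) = 1/(137*(-1 + 137 + 244*137 + 244*(4 + 137))) = 1/(137*(-1 + 137 + 33428 + 244*141)) = 1/(137*(-1 + 137 + 33428 + 34404)) = 1/(137*67968) = 1/9311616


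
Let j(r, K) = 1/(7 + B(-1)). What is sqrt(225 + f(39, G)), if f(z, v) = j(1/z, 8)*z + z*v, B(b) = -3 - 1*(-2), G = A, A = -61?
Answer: I*sqrt(8590)/2 ≈ 46.341*I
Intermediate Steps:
G = -61
B(b) = -1 (B(b) = -3 + 2 = -1)
j(r, K) = 1/6 (j(r, K) = 1/(7 - 1) = 1/6)
f(z, v) = z/6 + v*z (f(z, v) = z/6 + z*v = z/6 + v*z)
sqrt(225 + f(39, G)) = sqrt(225 + 39*(1/6 - 61)) = sqrt(225 + 39*(-365/6)) = sqrt(225 - 4745/2) = sqrt(-4295/2) = I*sqrt(8590)/2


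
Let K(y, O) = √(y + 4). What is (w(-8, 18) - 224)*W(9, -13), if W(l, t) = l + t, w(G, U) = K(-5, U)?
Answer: 896 - 4*I ≈ 896.0 - 4.0*I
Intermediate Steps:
K(y, O) = √(4 + y)
w(G, U) = I (w(G, U) = √(4 - 5) = √(-1) = I)
(w(-8, 18) - 224)*W(9, -13) = (I - 224)*(9 - 13) = (-224 + I)*(-4) = 896 - 4*I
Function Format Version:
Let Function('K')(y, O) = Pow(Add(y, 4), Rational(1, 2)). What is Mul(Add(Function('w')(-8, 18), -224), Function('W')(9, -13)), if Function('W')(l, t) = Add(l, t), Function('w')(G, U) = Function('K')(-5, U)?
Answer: Add(896, Mul(-4, I)) ≈ Add(896.00, Mul(-4.0000, I))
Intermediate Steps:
Function('K')(y, O) = Pow(Add(4, y), Rational(1, 2))
Function('w')(G, U) = I (Function('w')(G, U) = Pow(Add(4, -5), Rational(1, 2)) = Pow(-1, Rational(1, 2)) = I)
Mul(Add(Function('w')(-8, 18), -224), Function('W')(9, -13)) = Mul(Add(I, -224), Add(9, -13)) = Mul(Add(-224, I), -4) = Add(896, Mul(-4, I))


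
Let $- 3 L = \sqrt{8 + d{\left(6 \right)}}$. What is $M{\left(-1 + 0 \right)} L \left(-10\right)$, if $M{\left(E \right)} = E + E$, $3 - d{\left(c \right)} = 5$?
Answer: $- \frac{20 \sqrt{6}}{3} \approx -16.33$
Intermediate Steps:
$d{\left(c \right)} = -2$ ($d{\left(c \right)} = 3 - 5 = -2$)
$L = - \frac{\sqrt{6}}{3}$ ($L = - \frac{\sqrt{8 - 2}}{3} = - \frac{\sqrt{6}}{3} \approx -0.8165$)
$M{\left(E \right)} = 2 E$
$M{\left(-1 + 0 \right)} L \left(-10\right) = 2 \left(-1 + 0\right) \left(- \frac{\sqrt{6}}{3}\right) \left(-10\right) = 2 \left(-1\right) \left(- \frac{\sqrt{6}}{3}\right) \left(-10\right) = - 2 \left(- \frac{\sqrt{6}}{3}\right) \left(-10\right) = \frac{2 \sqrt{6}}{3} \left(-10\right) = - \frac{20 \sqrt{6}}{3}$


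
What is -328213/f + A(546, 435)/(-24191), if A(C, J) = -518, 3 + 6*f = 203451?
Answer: -7922236339/820268428 ≈ -9.6581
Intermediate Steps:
f = 33908 (f = -1/2 + (1/6)*203451 = -1/2 + 67817/2 = 33908)
-328213/f + A(546, 435)/(-24191) = -328213/33908 - 518/(-24191) = -328213*1/33908 - 518*(-1/24191) = -328213/33908 + 518/24191 = -7922236339/820268428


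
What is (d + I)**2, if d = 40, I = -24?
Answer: 256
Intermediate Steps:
(d + I)**2 = (40 - 24)**2 = 16**2 = 256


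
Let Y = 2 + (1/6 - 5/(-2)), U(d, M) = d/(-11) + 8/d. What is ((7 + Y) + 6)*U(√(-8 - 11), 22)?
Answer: -5671*I*√19/627 ≈ -39.425*I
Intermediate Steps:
U(d, M) = 8/d - d/11 (U(d, M) = d*(-1/11) + 8/d = -d/11 + 8/d = 8/d - d/11)
Y = 14/3 (Y = 2 + (1*(⅙) - 5*(-½)) = 2 + (⅙ + 5/2) = 2 + 8/3 = 14/3 ≈ 4.6667)
((7 + Y) + 6)*U(√(-8 - 11), 22) = ((7 + 14/3) + 6)*(8/(√(-8 - 11)) - √(-8 - 11)/11) = (35/3 + 6)*(8/(√(-19)) - I*√19/11) = 53*(8/((I*√19)) - I*√19/11)/3 = 53*(8*(-I*√19/19) - I*√19/11)/3 = 53*(-8*I*√19/19 - I*√19/11)/3 = 53*(-107*I*√19/209)/3 = -5671*I*√19/627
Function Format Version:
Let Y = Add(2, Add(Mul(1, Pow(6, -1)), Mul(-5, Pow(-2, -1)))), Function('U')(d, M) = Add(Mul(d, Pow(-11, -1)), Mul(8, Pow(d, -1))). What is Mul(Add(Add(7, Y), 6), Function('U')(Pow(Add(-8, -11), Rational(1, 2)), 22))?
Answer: Mul(Rational(-5671, 627), I, Pow(19, Rational(1, 2))) ≈ Mul(-39.425, I)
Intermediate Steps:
Function('U')(d, M) = Add(Mul(8, Pow(d, -1)), Mul(Rational(-1, 11), d)) (Function('U')(d, M) = Add(Mul(d, Rational(-1, 11)), Mul(8, Pow(d, -1))) = Add(Mul(Rational(-1, 11), d), Mul(8, Pow(d, -1))) = Add(Mul(8, Pow(d, -1)), Mul(Rational(-1, 11), d)))
Y = Rational(14, 3) (Y = Add(2, Add(Mul(1, Rational(1, 6)), Mul(-5, Rational(-1, 2)))) = Add(2, Add(Rational(1, 6), Rational(5, 2))) = Add(2, Rational(8, 3)) = Rational(14, 3) ≈ 4.6667)
Mul(Add(Add(7, Y), 6), Function('U')(Pow(Add(-8, -11), Rational(1, 2)), 22)) = Mul(Add(Add(7, Rational(14, 3)), 6), Add(Mul(8, Pow(Pow(Add(-8, -11), Rational(1, 2)), -1)), Mul(Rational(-1, 11), Pow(Add(-8, -11), Rational(1, 2))))) = Mul(Add(Rational(35, 3), 6), Add(Mul(8, Pow(Pow(-19, Rational(1, 2)), -1)), Mul(Rational(-1, 11), Pow(-19, Rational(1, 2))))) = Mul(Rational(53, 3), Add(Mul(8, Pow(Mul(I, Pow(19, Rational(1, 2))), -1)), Mul(Rational(-1, 11), Mul(I, Pow(19, Rational(1, 2)))))) = Mul(Rational(53, 3), Add(Mul(8, Mul(Rational(-1, 19), I, Pow(19, Rational(1, 2)))), Mul(Rational(-1, 11), I, Pow(19, Rational(1, 2))))) = Mul(Rational(53, 3), Add(Mul(Rational(-8, 19), I, Pow(19, Rational(1, 2))), Mul(Rational(-1, 11), I, Pow(19, Rational(1, 2))))) = Mul(Rational(53, 3), Mul(Rational(-107, 209), I, Pow(19, Rational(1, 2)))) = Mul(Rational(-5671, 627), I, Pow(19, Rational(1, 2)))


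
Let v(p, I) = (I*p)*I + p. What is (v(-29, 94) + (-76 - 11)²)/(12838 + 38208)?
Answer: -124352/25523 ≈ -4.8722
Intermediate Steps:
v(p, I) = p + p*I² (v(p, I) = p*I² + p = p + p*I²)
(v(-29, 94) + (-76 - 11)²)/(12838 + 38208) = (-29*(1 + 94²) + (-76 - 11)²)/(12838 + 38208) = (-29*(1 + 8836) + (-87)²)/51046 = (-29*8837 + 7569)*(1/51046) = (-256273 + 7569)*(1/51046) = -248704*1/51046 = -124352/25523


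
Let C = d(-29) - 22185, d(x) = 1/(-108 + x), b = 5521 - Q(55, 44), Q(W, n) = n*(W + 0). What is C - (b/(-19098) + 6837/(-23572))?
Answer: -684109485514525/30837196836 ≈ -22185.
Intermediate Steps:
Q(W, n) = W*n (Q(W, n) = n*W = W*n)
b = 3101 (b = 5521 - 55*44 = 5521 - 1*2420 = 5521 - 2420 = 3101)
C = -3039346/137 (C = 1/(-108 - 29) - 22185 = 1/(-137) - 22185 = -1/137 - 22185 = -3039346/137 ≈ -22185.)
C - (b/(-19098) + 6837/(-23572)) = -3039346/137 - (3101/(-19098) + 6837/(-23572)) = -3039346/137 - (3101*(-1/19098) + 6837*(-1/23572)) = -3039346/137 - (-3101/19098 - 6837/23572) = -3039346/137 - 1*(-101834899/225089028) = -3039346/137 + 101834899/225089028 = -684109485514525/30837196836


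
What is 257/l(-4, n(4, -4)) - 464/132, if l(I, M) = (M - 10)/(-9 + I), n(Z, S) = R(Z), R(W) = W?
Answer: 12173/22 ≈ 553.32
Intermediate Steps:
n(Z, S) = Z
l(I, M) = (-10 + M)/(-9 + I)
257/l(-4, n(4, -4)) - 464/132 = 257/(((-10 + 4)/(-9 - 4))) - 464/132 = 257/((-6/(-13))) - 464*1/132 = 257/((-1/13*(-6))) - 116/33 = 257/(6/13) - 116/33 = 257*(13/6) - 116/33 = 3341/6 - 116/33 = 12173/22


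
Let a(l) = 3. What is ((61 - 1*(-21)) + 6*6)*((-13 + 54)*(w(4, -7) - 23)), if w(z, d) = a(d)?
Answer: -96760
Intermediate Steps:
w(z, d) = 3
((61 - 1*(-21)) + 6*6)*((-13 + 54)*(w(4, -7) - 23)) = ((61 - 1*(-21)) + 6*6)*((-13 + 54)*(3 - 23)) = ((61 + 21) + 36)*(41*(-20)) = (82 + 36)*(-820) = 118*(-820) = -96760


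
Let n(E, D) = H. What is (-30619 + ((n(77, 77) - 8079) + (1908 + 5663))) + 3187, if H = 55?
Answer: -27885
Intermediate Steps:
n(E, D) = 55
(-30619 + ((n(77, 77) - 8079) + (1908 + 5663))) + 3187 = (-30619 + ((55 - 8079) + (1908 + 5663))) + 3187 = (-30619 + (-8024 + 7571)) + 3187 = (-30619 - 453) + 3187 = -31072 + 3187 = -27885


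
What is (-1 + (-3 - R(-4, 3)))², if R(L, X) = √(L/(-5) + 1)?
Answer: 89/5 + 24*√5/5 ≈ 28.533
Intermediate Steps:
R(L, X) = √(1 - L/5) (R(L, X) = √(L*(-⅕) + 1) = √(-L/5 + 1) = √(1 - L/5))
(-1 + (-3 - R(-4, 3)))² = (-1 + (-3 - √(25 - 5*(-4))/5))² = (-1 + (-3 - √(25 + 20)/5))² = (-1 + (-3 - √45/5))² = (-1 + (-3 - 3*√5/5))² = (-4 - 3*√5/5)²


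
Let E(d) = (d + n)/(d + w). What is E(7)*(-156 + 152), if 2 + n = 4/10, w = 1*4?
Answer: -108/55 ≈ -1.9636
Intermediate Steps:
w = 4
n = -8/5 (n = -2 + 4/10 = -2 + 4*(1/10) = -2 + 2/5 = -8/5 ≈ -1.6000)
E(d) = (-8/5 + d)/(4 + d) (E(d) = (d - 8/5)/(d + 4) = (-8/5 + d)/(4 + d))
E(7)*(-156 + 152) = ((-8/5 + 7)/(4 + 7))*(-156 + 152) = ((27/5)/11)*(-4) = ((1/11)*(27/5))*(-4) = (27/55)*(-4) = -108/55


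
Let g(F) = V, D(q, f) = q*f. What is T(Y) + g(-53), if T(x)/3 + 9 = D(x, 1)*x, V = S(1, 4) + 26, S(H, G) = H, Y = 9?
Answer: 243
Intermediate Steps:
D(q, f) = f*q
V = 27 (V = 1 + 26 = 27)
g(F) = 27
T(x) = -27 + 3*x² (T(x) = -27 + 3*((1*x)*x) = -27 + 3*(x*x) = -27 + 3*x²)
T(Y) + g(-53) = (-27 + 3*9²) + 27 = (-27 + 3*81) + 27 = (-27 + 243) + 27 = 216 + 27 = 243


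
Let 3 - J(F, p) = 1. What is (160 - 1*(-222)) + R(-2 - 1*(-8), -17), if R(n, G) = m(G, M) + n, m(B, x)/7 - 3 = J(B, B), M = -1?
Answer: 423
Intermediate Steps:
J(F, p) = 2 (J(F, p) = 3 - 1*1 = 3 - 1 = 2)
m(B, x) = 35 (m(B, x) = 21 + 7*2 = 21 + 14 = 35)
R(n, G) = 35 + n
(160 - 1*(-222)) + R(-2 - 1*(-8), -17) = (160 - 1*(-222)) + (35 + (-2 - 1*(-8))) = (160 + 222) + (35 + (-2 + 8)) = 382 + (35 + 6) = 382 + 41 = 423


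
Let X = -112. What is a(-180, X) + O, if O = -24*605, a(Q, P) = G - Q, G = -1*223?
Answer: -14563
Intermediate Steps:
G = -223
a(Q, P) = -223 - Q
O = -14520
a(-180, X) + O = (-223 - 1*(-180)) - 14520 = (-223 + 180) - 14520 = -43 - 14520 = -14563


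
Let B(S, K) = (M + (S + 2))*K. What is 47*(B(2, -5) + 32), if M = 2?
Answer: 94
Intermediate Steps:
B(S, K) = K*(4 + S) (B(S, K) = (2 + (S + 2))*K = (2 + (2 + S))*K = (4 + S)*K = K*(4 + S))
47*(B(2, -5) + 32) = 47*(-5*(4 + 2) + 32) = 47*(-5*6 + 32) = 47*(-30 + 32) = 47*2 = 94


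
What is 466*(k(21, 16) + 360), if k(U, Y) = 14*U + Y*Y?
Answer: 424060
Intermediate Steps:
k(U, Y) = Y² + 14*U (k(U, Y) = 14*U + Y² = Y² + 14*U)
466*(k(21, 16) + 360) = 466*((16² + 14*21) + 360) = 466*((256 + 294) + 360) = 466*(550 + 360) = 466*910 = 424060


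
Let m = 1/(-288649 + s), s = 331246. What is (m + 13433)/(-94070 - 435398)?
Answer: -286102751/11276874198 ≈ -0.025371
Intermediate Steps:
m = 1/42597 (m = 1/(-288649 + 331246) = 1/42597 ≈ 2.3476e-5)
(m + 13433)/(-94070 - 435398) = (1/42597 + 13433)/(-94070 - 435398) = (572205502/42597)/(-529468) = (572205502/42597)*(-1/529468) = -286102751/11276874198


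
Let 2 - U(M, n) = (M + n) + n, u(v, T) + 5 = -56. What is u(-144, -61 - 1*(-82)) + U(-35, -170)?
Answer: 316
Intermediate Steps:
u(v, T) = -61 (u(v, T) = -5 - 56 = -61)
U(M, n) = 2 - M - 2*n (U(M, n) = 2 - ((M + n) + n) = 2 - (M + 2*n) = 2 + (-M - 2*n) = 2 - M - 2*n)
u(-144, -61 - 1*(-82)) + U(-35, -170) = -61 + (2 - 1*(-35) - 2*(-170)) = -61 + (2 + 35 + 340) = -61 + 377 = 316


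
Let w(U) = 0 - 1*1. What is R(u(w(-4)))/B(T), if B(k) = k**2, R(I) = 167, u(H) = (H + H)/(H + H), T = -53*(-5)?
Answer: 167/70225 ≈ 0.0023781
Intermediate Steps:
w(U) = -1 (w(U) = 0 - 1 = -1)
T = 265
u(H) = 1 (u(H) = (2*H)/((2*H)) = (2*H)*(1/(2*H)) = 1)
R(u(w(-4)))/B(T) = 167/(265**2) = 167/70225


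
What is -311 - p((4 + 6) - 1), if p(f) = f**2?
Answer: -392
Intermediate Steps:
-311 - p((4 + 6) - 1) = -311 - ((4 + 6) - 1)**2 = -311 - (10 - 1)**2 = -311 - 1*9**2 = -311 - 1*81 = -311 - 81 = -392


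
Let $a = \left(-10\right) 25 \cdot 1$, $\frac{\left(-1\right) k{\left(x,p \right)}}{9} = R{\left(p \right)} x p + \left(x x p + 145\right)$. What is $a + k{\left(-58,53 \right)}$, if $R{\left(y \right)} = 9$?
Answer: $-1357189$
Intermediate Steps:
$k{\left(x,p \right)} = -1305 - 81 p x - 9 p x^{2}$ ($k{\left(x,p \right)} = - 9 \left(9 x p + \left(x x p + 145\right)\right) = - 9 \left(9 p x + \left(x^{2} p + 145\right)\right) = - 9 \left(9 p x + \left(p x^{2} + 145\right)\right) = - 9 \left(9 p x + \left(145 + p x^{2}\right)\right) = - 9 \left(145 + p x^{2} + 9 p x\right) = -1305 - 81 p x - 9 p x^{2}$)
$a = -250$ ($a = \left(-250\right) 1 = -250$)
$a + k{\left(-58,53 \right)} = -250 - \left(1305 - 248994 + 1604628\right) = -250 - \left(-247689 + 1604628\right) = -250 - 1356939 = -1357189$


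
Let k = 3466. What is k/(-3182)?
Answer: -1733/1591 ≈ -1.0893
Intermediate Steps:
k/(-3182) = 3466/(-3182) = 3466*(-1/3182) = -1733/1591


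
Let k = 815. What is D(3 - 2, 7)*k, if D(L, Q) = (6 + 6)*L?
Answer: 9780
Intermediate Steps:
D(L, Q) = 12*L
D(3 - 2, 7)*k = (12*(3 - 2))*815 = (12*1)*815 = 12*815 = 9780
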